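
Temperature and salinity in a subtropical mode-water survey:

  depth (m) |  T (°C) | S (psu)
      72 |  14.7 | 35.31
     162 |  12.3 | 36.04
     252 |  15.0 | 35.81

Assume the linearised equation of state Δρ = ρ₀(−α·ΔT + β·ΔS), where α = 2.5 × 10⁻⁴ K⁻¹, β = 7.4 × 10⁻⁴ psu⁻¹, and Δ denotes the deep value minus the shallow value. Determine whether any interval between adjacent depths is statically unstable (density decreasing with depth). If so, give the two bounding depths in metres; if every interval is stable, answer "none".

162–252 m

Evaluate Δρ/ρ₀ = −αΔT + βΔS across each adjacent pair:
  72–162 m: −αΔT+βΔS = −(2.5 × 10⁻⁴)(-2.4)+(7.4 × 10⁻⁴)(+0.73) = 1.1 × 10⁻³ → stable
  162–252 m: −αΔT+βΔS = −(2.5 × 10⁻⁴)(+2.7)+(7.4 × 10⁻⁴)(-0.23) = -8.5 × 10⁻⁴ → UNSTABLE
The 162–252 m interval has Δρ < 0: lighter water underlies denser water.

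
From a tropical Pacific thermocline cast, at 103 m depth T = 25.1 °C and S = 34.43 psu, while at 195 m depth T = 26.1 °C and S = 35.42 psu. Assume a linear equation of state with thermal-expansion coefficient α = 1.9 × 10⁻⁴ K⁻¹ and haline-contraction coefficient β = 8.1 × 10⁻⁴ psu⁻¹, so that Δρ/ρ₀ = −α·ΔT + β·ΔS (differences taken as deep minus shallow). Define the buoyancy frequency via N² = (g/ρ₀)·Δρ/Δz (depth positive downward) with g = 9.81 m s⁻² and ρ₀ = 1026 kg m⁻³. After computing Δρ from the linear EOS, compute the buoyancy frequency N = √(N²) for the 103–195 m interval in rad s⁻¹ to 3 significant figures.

ΔT = +1.0 K, ΔS = +0.99 psu (deep − shallow).
Δρ/ρ₀ = −αΔT + βΔS = -1.90 × 10⁻⁴ + 8.019 × 10⁻⁴ = 6.119 × 10⁻⁴, so Δρ ≈ 0.6278 kg m⁻³.
N² = (g/ρ₀)·Δρ/Δz = g·(Δρ/ρ₀)/Δz = 9.81 × 6.119 × 10⁻⁴ / 92 = 6.5247 × 10⁻⁵ s⁻².
N = √(6.5247 × 10⁻⁵) = 8.0776 × 10⁻³ rad s⁻¹ ≈ 8.08 × 10⁻³ rad s⁻¹.

8.08 × 10⁻³ rad s⁻¹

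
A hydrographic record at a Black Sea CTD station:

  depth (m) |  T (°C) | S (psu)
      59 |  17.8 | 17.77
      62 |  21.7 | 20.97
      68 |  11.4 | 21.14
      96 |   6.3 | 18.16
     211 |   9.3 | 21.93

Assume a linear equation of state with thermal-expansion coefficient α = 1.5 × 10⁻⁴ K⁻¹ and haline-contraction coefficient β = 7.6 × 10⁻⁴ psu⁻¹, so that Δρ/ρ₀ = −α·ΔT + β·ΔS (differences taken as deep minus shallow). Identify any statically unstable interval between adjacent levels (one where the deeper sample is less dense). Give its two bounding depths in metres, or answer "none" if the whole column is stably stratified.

68–96 m

Evaluate Δρ/ρ₀ = −αΔT + βΔS across each adjacent pair:
  59–62 m: −αΔT+βΔS = −(1.5 × 10⁻⁴)(+3.9)+(7.6 × 10⁻⁴)(+3.20) = 1.8 × 10⁻³ → stable
  62–68 m: −αΔT+βΔS = −(1.5 × 10⁻⁴)(-10.3)+(7.6 × 10⁻⁴)(+0.17) = 1.7 × 10⁻³ → stable
  68–96 m: −αΔT+βΔS = −(1.5 × 10⁻⁴)(-5.1)+(7.6 × 10⁻⁴)(-2.98) = -1.5 × 10⁻³ → UNSTABLE
  96–211 m: −αΔT+βΔS = −(1.5 × 10⁻⁴)(+3.0)+(7.6 × 10⁻⁴)(+3.77) = 2.4 × 10⁻³ → stable
The 68–96 m interval has Δρ < 0: lighter water underlies denser water.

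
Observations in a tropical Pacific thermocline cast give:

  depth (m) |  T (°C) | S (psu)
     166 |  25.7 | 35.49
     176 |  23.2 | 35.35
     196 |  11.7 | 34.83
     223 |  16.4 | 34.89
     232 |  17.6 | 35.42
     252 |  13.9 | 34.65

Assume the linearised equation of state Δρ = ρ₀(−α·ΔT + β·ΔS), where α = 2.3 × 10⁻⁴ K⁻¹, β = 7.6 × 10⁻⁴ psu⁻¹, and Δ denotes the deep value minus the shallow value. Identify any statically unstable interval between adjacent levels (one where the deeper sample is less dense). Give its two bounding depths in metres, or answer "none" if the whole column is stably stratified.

196–223 m

Evaluate Δρ/ρ₀ = −αΔT + βΔS across each adjacent pair:
  166–176 m: −αΔT+βΔS = −(2.3 × 10⁻⁴)(-2.5)+(7.6 × 10⁻⁴)(-0.14) = 4.7 × 10⁻⁴ → stable
  176–196 m: −αΔT+βΔS = −(2.3 × 10⁻⁴)(-11.5)+(7.6 × 10⁻⁴)(-0.52) = 2.2 × 10⁻³ → stable
  196–223 m: −αΔT+βΔS = −(2.3 × 10⁻⁴)(+4.7)+(7.6 × 10⁻⁴)(+0.06) = -1.0 × 10⁻³ → UNSTABLE
  223–232 m: −αΔT+βΔS = −(2.3 × 10⁻⁴)(+1.2)+(7.6 × 10⁻⁴)(+0.53) = 1.3 × 10⁻⁴ → stable
  232–252 m: −αΔT+βΔS = −(2.3 × 10⁻⁴)(-3.7)+(7.6 × 10⁻⁴)(-0.77) = 2.7 × 10⁻⁴ → stable
The 196–223 m interval has Δρ < 0: lighter water underlies denser water.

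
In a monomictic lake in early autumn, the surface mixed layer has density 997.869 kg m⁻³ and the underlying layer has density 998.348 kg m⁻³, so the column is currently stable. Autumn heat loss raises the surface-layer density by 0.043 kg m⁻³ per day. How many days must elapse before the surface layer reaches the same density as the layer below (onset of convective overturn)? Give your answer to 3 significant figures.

Density deficit of the surface layer: 998.348 − 997.869 = 0.479 kg m⁻³.
Required change = 0.479 / 0.043 = 11.1 days.

11.1 days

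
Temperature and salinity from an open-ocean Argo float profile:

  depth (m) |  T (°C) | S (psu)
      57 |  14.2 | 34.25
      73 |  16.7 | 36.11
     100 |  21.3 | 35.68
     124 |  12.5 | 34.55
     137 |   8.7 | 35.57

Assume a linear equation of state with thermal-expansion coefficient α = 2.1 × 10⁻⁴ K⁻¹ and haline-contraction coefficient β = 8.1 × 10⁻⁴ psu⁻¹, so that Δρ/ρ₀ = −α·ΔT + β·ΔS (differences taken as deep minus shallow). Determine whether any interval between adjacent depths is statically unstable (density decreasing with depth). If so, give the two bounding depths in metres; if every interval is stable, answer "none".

73–100 m

Evaluate Δρ/ρ₀ = −αΔT + βΔS across each adjacent pair:
  57–73 m: −αΔT+βΔS = −(2.1 × 10⁻⁴)(+2.5)+(8.1 × 10⁻⁴)(+1.86) = 9.8 × 10⁻⁴ → stable
  73–100 m: −αΔT+βΔS = −(2.1 × 10⁻⁴)(+4.6)+(8.1 × 10⁻⁴)(-0.43) = -1.3 × 10⁻³ → UNSTABLE
  100–124 m: −αΔT+βΔS = −(2.1 × 10⁻⁴)(-8.8)+(8.1 × 10⁻⁴)(-1.13) = 9.3 × 10⁻⁴ → stable
  124–137 m: −αΔT+βΔS = −(2.1 × 10⁻⁴)(-3.8)+(8.1 × 10⁻⁴)(+1.02) = 1.6 × 10⁻³ → stable
The 73–100 m interval has Δρ < 0: lighter water underlies denser water.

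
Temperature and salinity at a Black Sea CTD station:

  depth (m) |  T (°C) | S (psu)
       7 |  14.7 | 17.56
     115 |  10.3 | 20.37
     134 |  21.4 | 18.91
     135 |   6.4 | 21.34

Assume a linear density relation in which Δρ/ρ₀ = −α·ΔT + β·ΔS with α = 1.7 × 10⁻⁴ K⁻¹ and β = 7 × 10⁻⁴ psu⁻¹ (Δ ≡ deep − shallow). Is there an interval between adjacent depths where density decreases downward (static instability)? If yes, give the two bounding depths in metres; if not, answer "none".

115–134 m

Evaluate Δρ/ρ₀ = −αΔT + βΔS across each adjacent pair:
  7–115 m: −αΔT+βΔS = −(1.7 × 10⁻⁴)(-4.4)+(7 × 10⁻⁴)(+2.81) = 2.7 × 10⁻³ → stable
  115–134 m: −αΔT+βΔS = −(1.7 × 10⁻⁴)(+11.1)+(7 × 10⁻⁴)(-1.46) = -2.9 × 10⁻³ → UNSTABLE
  134–135 m: −αΔT+βΔS = −(1.7 × 10⁻⁴)(-15.0)+(7 × 10⁻⁴)(+2.43) = 4.3 × 10⁻³ → stable
The 115–134 m interval has Δρ < 0: lighter water underlies denser water.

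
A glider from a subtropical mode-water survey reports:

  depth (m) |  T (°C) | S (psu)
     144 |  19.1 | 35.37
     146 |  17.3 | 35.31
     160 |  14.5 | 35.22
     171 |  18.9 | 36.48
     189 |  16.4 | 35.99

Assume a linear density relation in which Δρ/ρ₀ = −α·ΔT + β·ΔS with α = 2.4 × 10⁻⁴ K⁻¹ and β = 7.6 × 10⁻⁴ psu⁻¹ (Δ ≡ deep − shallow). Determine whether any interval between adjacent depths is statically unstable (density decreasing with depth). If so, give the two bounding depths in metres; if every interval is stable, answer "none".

Evaluate Δρ/ρ₀ = −αΔT + βΔS across each adjacent pair:
  144–146 m: −αΔT+βΔS = −(2.4 × 10⁻⁴)(-1.8)+(7.6 × 10⁻⁴)(-0.06) = 3.9 × 10⁻⁴ → stable
  146–160 m: −αΔT+βΔS = −(2.4 × 10⁻⁴)(-2.8)+(7.6 × 10⁻⁴)(-0.09) = 6.0 × 10⁻⁴ → stable
  160–171 m: −αΔT+βΔS = −(2.4 × 10⁻⁴)(+4.4)+(7.6 × 10⁻⁴)(+1.26) = -9.8 × 10⁻⁵ → UNSTABLE
  171–189 m: −αΔT+βΔS = −(2.4 × 10⁻⁴)(-2.5)+(7.6 × 10⁻⁴)(-0.49) = 2.3 × 10⁻⁴ → stable
The 160–171 m interval has Δρ < 0: lighter water underlies denser water.

160–171 m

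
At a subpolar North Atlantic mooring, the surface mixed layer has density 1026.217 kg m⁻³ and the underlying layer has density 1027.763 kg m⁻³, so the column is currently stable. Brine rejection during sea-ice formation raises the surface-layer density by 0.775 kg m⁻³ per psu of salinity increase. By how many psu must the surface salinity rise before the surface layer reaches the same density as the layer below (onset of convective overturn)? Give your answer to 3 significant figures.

1.99 psu

Density deficit of the surface layer: 1027.763 − 1026.217 = 1.546 kg m⁻³.
Required change = 1.546 / 0.775 = 1.99 psu.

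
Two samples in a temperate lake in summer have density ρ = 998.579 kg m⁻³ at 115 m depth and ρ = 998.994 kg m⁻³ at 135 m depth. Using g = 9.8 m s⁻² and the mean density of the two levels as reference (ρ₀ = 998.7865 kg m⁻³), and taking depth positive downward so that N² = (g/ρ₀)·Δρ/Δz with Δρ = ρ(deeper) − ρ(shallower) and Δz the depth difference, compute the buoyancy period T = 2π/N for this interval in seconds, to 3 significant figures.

440 s

Δρ = 998.994 − 998.579 = 0.415 kg m⁻³ over Δz = 135 − 115 = 20 m.
N² = (9.8/998.7865) × (0.415/20) = 2.0360 × 10⁻⁴ s⁻².
N = √(2.0360 × 10⁻⁴) = 0.014269 rad s⁻¹, so T = 2π/N = 440.34 s ≈ 440 s.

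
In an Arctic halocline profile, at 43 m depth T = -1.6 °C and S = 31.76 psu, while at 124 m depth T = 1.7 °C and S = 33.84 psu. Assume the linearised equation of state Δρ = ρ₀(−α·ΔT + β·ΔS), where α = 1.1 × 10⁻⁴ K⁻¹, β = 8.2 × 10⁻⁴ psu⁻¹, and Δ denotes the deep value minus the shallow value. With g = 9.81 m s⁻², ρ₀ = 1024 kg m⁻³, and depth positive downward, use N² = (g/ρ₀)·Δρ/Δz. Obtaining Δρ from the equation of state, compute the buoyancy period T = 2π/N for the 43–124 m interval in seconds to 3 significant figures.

493 s

ΔT = +3.3 K, ΔS = +2.08 psu (deep − shallow).
Δρ/ρ₀ = −αΔT + βΔS = -3.63 × 10⁻⁴ + 1.7056 × 10⁻³ = 1.3426 × 10⁻³, so Δρ ≈ 1.375 kg m⁻³.
N² = (g/ρ₀)·Δρ/Δz = g·(Δρ/ρ₀)/Δz = 9.81 × 1.3426 × 10⁻³ / 81 = 1.6260 × 10⁻⁴ s⁻².
N = √(1.6260 × 10⁻⁴) = 0.012751 rad s⁻¹ → T = 2π/N = 492.76 s ≈ 493 s.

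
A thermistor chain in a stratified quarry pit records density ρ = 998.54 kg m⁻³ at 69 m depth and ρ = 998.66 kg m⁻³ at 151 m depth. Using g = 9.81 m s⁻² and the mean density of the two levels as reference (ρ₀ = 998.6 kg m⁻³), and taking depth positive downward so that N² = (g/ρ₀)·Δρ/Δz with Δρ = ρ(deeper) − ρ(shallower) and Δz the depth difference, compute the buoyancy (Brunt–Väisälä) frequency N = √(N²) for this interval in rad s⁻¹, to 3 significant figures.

Δρ = 998.66 − 998.54 = 0.12 kg m⁻³ over Δz = 151 − 69 = 82 m.
N² = (9.81/998.6) × (0.12/82) = 1.4376 × 10⁻⁵ s⁻².
N = √(1.4376 × 10⁻⁵) = 3.7916 × 10⁻³ rad s⁻¹ ≈ 3.79 × 10⁻³ rad s⁻¹.
N² > 0, so the interval is statically stable.

3.79 × 10⁻³ rad s⁻¹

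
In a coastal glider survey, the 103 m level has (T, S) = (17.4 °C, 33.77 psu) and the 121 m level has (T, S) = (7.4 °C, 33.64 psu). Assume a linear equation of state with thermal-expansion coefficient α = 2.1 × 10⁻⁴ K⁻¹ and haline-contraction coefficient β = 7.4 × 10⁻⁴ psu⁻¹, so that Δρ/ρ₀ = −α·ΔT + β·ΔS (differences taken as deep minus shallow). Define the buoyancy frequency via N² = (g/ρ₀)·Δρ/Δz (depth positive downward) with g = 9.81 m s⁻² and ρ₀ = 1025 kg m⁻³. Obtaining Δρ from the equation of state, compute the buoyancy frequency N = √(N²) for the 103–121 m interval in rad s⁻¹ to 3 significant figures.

0.0330 rad s⁻¹

ΔT = -10.0 K, ΔS = -0.13 psu (deep − shallow).
Δρ/ρ₀ = −αΔT + βΔS = 2.10 × 10⁻³ − 9.62 × 10⁻⁵ = 2.0038 × 10⁻³, so Δρ ≈ 2.054 kg m⁻³.
N² = (g/ρ₀)·Δρ/Δz = g·(Δρ/ρ₀)/Δz = 9.81 × 2.0038 × 10⁻³ / 18 = 1.0921 × 10⁻³ s⁻².
N = √(1.0921 × 10⁻³) = 0.033047 rad s⁻¹ ≈ 0.0330 rad s⁻¹.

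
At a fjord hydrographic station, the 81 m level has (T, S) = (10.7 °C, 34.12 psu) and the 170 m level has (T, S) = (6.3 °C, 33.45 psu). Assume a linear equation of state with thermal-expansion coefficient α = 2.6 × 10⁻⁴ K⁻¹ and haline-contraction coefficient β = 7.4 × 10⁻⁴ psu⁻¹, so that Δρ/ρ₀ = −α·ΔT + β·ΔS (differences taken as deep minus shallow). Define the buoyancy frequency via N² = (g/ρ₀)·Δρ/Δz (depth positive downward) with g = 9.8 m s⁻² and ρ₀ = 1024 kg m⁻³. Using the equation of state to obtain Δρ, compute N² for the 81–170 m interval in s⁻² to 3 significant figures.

7.14 × 10⁻⁵ s⁻²

ΔT = -4.4 K, ΔS = -0.67 psu (deep − shallow).
Δρ/ρ₀ = −αΔT + βΔS = 1.144 × 10⁻³ − 4.958 × 10⁻⁴ = 6.482 × 10⁻⁴, so Δρ ≈ 0.6638 kg m⁻³.
N² = (g/ρ₀)·Δρ/Δz = g·(Δρ/ρ₀)/Δz = 9.8 × 6.482 × 10⁻⁴ / 89 = 7.1375 × 10⁻⁵ s⁻² ≈ 7.14 × 10⁻⁵ s⁻².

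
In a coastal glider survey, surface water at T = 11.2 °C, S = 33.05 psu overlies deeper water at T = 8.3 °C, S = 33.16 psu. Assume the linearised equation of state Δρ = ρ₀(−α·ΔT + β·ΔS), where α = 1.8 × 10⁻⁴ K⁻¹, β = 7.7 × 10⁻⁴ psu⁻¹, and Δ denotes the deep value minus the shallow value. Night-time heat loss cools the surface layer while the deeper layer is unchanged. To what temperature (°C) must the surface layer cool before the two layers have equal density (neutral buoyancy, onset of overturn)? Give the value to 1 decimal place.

7.8 °C

Neutral buoyancy requires Δρ = 0, i.e. −α(T_deep − T_surf′) + β(S_deep − S_surf) = 0.
T_surf′ = T_deep − (β/α)·ΔS = 8.3 − (7.7 × 10⁻⁴/1.8 × 10⁻⁴)·(+0.11) = 7.829 °C.
Cooling required: 11.2 − (7.829) = 3.371 °C.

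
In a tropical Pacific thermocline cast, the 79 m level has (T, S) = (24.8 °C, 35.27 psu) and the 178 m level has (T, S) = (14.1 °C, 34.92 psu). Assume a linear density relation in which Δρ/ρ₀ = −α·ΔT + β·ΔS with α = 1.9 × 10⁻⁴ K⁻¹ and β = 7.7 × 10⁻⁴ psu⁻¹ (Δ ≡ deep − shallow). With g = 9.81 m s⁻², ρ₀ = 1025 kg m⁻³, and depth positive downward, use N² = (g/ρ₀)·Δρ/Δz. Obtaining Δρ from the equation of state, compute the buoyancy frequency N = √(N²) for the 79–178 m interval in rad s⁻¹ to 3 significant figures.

ΔT = -10.7 K, ΔS = -0.35 psu (deep − shallow).
Δρ/ρ₀ = −αΔT + βΔS = 2.033 × 10⁻³ − 2.695 × 10⁻⁴ = 1.7635 × 10⁻³, so Δρ ≈ 1.808 kg m⁻³.
N² = (g/ρ₀)·Δρ/Δz = g·(Δρ/ρ₀)/Δz = 9.81 × 1.7635 × 10⁻³ / 99 = 1.7475 × 10⁻⁴ s⁻².
N = √(1.7475 × 10⁻⁴) = 0.013219 rad s⁻¹ ≈ 0.0132 rad s⁻¹.

0.0132 rad s⁻¹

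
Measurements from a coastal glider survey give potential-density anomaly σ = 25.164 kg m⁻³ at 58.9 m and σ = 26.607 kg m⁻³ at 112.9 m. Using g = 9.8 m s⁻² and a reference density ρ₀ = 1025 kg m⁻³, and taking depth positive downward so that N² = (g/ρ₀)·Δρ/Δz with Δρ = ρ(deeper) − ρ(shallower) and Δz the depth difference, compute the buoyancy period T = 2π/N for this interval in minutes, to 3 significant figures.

6.55 min

Δρ = 1026.607 − 1025.164 = 1.443 kg m⁻³ over Δz = 112.9 − 58.9 = 54 m.
N² = (9.8/1025) × (1.443/54) = 2.5549 × 10⁻⁴ s⁻².
N = √(2.5549 × 10⁻⁴) = 0.015984 rad s⁻¹, so T = 2π/N = 393.09 s = 6.5515 min ≈ 6.55 min.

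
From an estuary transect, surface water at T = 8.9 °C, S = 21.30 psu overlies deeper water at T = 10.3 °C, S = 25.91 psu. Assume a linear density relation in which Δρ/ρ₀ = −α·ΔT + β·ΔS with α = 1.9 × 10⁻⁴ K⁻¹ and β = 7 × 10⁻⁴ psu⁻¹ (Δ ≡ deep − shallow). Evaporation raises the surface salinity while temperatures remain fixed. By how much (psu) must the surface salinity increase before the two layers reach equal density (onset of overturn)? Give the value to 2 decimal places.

4.23 psu

Neutral buoyancy requires −α(T_deep − T_surf) + β(S_deep − S_surf′) = 0.
S_surf′ = S_deep − (α/β)·ΔT = 25.91 − (1.9 × 10⁻⁴/7 × 10⁻⁴)·(+1.4) = 25.5300 psu.
Increase required: 25.5300 − 21.30 = 4.2300 psu.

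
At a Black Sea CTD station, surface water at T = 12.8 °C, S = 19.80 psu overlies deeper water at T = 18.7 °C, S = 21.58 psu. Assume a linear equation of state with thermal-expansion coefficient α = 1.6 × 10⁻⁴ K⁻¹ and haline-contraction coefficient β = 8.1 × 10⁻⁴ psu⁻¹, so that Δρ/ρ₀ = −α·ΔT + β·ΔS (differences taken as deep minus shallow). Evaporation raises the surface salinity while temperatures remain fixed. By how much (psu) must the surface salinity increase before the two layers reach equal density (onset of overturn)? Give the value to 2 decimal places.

0.61 psu

Neutral buoyancy requires −α(T_deep − T_surf) + β(S_deep − S_surf′) = 0.
S_surf′ = S_deep − (α/β)·ΔT = 21.58 − (1.6 × 10⁻⁴/8.1 × 10⁻⁴)·(+5.9) = 20.4146 psu.
Increase required: 20.4146 − 19.80 = 0.6146 psu.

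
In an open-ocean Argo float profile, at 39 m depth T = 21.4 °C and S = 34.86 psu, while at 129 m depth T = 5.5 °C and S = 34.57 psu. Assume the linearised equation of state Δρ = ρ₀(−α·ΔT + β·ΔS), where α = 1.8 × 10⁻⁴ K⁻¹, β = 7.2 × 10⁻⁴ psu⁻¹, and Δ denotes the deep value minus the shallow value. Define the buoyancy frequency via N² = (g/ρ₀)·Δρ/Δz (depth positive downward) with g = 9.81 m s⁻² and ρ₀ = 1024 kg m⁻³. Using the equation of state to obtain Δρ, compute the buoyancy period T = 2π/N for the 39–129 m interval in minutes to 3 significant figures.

ΔT = -15.9 K, ΔS = -0.29 psu (deep − shallow).
Δρ/ρ₀ = −αΔT + βΔS = 2.862 × 10⁻³ − 2.088 × 10⁻⁴ = 2.6532 × 10⁻³, so Δρ ≈ 2.717 kg m⁻³.
N² = (g/ρ₀)·Δρ/Δz = g·(Δρ/ρ₀)/Δz = 9.81 × 2.6532 × 10⁻³ / 90 = 2.8920 × 10⁻⁴ s⁻².
N = √(2.8920 × 10⁻⁴) = 0.017006 rad s⁻¹ → T = 2π/N = 369.47 s = 6.1578 min ≈ 6.16 min.

6.16 min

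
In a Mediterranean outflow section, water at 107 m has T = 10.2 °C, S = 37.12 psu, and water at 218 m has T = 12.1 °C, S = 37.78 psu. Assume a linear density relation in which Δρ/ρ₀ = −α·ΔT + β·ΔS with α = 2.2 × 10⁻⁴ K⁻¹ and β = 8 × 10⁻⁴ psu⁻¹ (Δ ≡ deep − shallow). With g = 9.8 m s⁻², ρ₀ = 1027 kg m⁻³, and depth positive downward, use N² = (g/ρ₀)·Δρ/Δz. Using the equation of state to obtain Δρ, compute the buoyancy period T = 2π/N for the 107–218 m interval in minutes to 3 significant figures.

ΔT = +1.9 K, ΔS = +0.66 psu (deep − shallow).
Δρ/ρ₀ = −αΔT + βΔS = -4.18 × 10⁻⁴ + 5.28 × 10⁻⁴ = 1.10 × 10⁻⁴, so Δρ ≈ 0.1130 kg m⁻³.
N² = (g/ρ₀)·Δρ/Δz = g·(Δρ/ρ₀)/Δz = 9.8 × 1.10 × 10⁻⁴ / 111 = 9.7117 × 10⁻⁶ s⁻².
N = √(9.7117 × 10⁻⁶) = 3.1164 × 10⁻³ rad s⁻¹ → T = 2π/N = 2.0162 × 10³ s = 33.603 min ≈ 33.6 min.

33.6 min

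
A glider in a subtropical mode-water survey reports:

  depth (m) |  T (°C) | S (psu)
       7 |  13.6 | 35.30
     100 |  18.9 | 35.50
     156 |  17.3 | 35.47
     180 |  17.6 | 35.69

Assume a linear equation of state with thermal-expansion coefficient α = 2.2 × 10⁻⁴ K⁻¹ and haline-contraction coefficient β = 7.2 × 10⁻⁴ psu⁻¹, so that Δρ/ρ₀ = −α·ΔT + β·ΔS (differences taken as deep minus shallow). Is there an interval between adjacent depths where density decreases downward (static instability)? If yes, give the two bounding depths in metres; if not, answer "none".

Evaluate Δρ/ρ₀ = −αΔT + βΔS across each adjacent pair:
  7–100 m: −αΔT+βΔS = −(2.2 × 10⁻⁴)(+5.3)+(7.2 × 10⁻⁴)(+0.20) = -1.0 × 10⁻³ → UNSTABLE
  100–156 m: −αΔT+βΔS = −(2.2 × 10⁻⁴)(-1.6)+(7.2 × 10⁻⁴)(-0.03) = 3.3 × 10⁻⁴ → stable
  156–180 m: −αΔT+βΔS = −(2.2 × 10⁻⁴)(+0.3)+(7.2 × 10⁻⁴)(+0.22) = 9.2 × 10⁻⁵ → stable
The 7–100 m interval has Δρ < 0: lighter water underlies denser water.

7–100 m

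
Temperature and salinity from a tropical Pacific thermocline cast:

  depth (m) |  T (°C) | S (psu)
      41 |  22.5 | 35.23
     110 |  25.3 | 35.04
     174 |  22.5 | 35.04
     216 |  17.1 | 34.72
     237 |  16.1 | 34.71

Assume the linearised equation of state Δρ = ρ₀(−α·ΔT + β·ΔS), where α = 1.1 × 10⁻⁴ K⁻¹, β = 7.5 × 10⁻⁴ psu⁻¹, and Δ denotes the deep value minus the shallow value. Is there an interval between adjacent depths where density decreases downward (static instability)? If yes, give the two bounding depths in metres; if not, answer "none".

41–110 m

Evaluate Δρ/ρ₀ = −αΔT + βΔS across each adjacent pair:
  41–110 m: −αΔT+βΔS = −(1.1 × 10⁻⁴)(+2.8)+(7.5 × 10⁻⁴)(-0.19) = -4.5 × 10⁻⁴ → UNSTABLE
  110–174 m: −αΔT+βΔS = −(1.1 × 10⁻⁴)(-2.8)+(7.5 × 10⁻⁴)(+0.00) = 3.1 × 10⁻⁴ → stable
  174–216 m: −αΔT+βΔS = −(1.1 × 10⁻⁴)(-5.4)+(7.5 × 10⁻⁴)(-0.32) = 3.5 × 10⁻⁴ → stable
  216–237 m: −αΔT+βΔS = −(1.1 × 10⁻⁴)(-1.0)+(7.5 × 10⁻⁴)(-0.01) = 1.0 × 10⁻⁴ → stable
The 41–110 m interval has Δρ < 0: lighter water underlies denser water.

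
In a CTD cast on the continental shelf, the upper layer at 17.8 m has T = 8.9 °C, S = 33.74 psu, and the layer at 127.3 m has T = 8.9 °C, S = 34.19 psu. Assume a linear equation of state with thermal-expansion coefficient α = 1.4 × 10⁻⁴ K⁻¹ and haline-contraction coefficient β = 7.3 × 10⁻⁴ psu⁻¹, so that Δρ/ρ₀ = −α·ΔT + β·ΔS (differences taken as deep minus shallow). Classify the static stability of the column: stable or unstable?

ΔT = 8.9 − 8.9 = +0.0 K and ΔS = 34.19 − 33.74 = +0.45 psu (deep − shallow).
−αΔT = 0; βΔS = 3.285 × 10⁻⁴; sum Δρ/ρ₀ = 3.285 × 10⁻⁴.
Δρ/ρ₀ > 0, so Δρ > 0: deeper water is denser → statically stable.

stable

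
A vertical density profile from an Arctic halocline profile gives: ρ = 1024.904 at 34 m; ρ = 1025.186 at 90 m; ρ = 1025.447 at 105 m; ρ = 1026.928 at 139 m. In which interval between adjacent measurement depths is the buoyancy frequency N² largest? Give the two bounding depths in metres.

Compute the density gradient over each adjacent pair:
  34–90 m: Δρ/Δz = 0.282/56 = 5.0 × 10⁻³ kg m⁻⁴
  90–105 m: Δρ/Δz = 0.261/15 = 0.017 kg m⁻⁴
  105–139 m: Δρ/Δz = 1.481/34 = 0.044 kg m⁻⁴
The largest gradient is in the 105–139 m interval — the pycnocline.

105–139 m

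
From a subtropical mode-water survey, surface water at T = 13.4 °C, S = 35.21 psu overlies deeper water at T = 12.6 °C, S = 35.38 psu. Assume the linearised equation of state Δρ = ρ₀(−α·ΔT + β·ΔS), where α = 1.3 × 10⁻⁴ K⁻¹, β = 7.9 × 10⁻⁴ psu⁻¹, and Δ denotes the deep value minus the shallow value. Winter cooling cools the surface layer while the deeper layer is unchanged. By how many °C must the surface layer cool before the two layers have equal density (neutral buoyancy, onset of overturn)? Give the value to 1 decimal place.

Neutral buoyancy requires Δρ = 0, i.e. −α(T_deep − T_surf′) + β(S_deep − S_surf) = 0.
T_surf′ = T_deep − (β/α)·ΔS = 12.6 − (7.9 × 10⁻⁴/1.3 × 10⁻⁴)·(+0.17) = 11.567 °C.
Cooling required: 13.4 − (11.567) = 1.833 °C.

1.8 °C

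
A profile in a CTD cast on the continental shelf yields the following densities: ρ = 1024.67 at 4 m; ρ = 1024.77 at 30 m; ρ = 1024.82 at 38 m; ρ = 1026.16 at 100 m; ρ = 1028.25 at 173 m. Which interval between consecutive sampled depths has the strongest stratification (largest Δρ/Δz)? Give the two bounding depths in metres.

100–173 m

Compute the density gradient over each adjacent pair:
  4–30 m: Δρ/Δz = 0.10/26 = 3.8 × 10⁻³ kg m⁻⁴
  30–38 m: Δρ/Δz = 0.05/8 = 6.3 × 10⁻³ kg m⁻⁴
  38–100 m: Δρ/Δz = 1.34/62 = 0.022 kg m⁻⁴
  100–173 m: Δρ/Δz = 2.09/73 = 0.029 kg m⁻⁴
The largest gradient is in the 100–173 m interval — the pycnocline.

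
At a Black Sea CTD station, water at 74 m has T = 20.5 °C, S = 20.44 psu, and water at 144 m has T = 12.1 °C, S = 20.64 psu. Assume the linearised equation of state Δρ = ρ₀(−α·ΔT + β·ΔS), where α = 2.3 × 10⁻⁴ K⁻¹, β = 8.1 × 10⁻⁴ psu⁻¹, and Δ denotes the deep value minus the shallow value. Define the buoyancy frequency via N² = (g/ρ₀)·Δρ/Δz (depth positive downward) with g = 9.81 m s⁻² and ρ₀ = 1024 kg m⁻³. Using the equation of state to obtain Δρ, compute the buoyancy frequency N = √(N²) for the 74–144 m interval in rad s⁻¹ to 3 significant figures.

ΔT = -8.4 K, ΔS = +0.20 psu (deep − shallow).
Δρ/ρ₀ = −αΔT + βΔS = 1.932 × 10⁻³ + 1.62 × 10⁻⁴ = 2.094 × 10⁻³, so Δρ ≈ 2.144 kg m⁻³.
N² = (g/ρ₀)·Δρ/Δz = g·(Δρ/ρ₀)/Δz = 9.81 × 2.094 × 10⁻³ / 70 = 2.9346 × 10⁻⁴ s⁻².
N = √(2.9346 × 10⁻⁴) = 0.017131 rad s⁻¹ ≈ 0.0171 rad s⁻¹.

0.0171 rad s⁻¹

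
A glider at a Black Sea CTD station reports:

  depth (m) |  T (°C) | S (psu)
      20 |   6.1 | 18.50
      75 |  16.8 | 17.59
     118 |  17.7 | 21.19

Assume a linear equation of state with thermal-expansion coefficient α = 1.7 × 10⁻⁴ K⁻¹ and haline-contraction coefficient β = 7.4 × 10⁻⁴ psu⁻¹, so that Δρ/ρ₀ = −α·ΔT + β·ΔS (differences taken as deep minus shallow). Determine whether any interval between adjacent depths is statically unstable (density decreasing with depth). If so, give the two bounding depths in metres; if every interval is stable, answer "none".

20–75 m

Evaluate Δρ/ρ₀ = −αΔT + βΔS across each adjacent pair:
  20–75 m: −αΔT+βΔS = −(1.7 × 10⁻⁴)(+10.7)+(7.4 × 10⁻⁴)(-0.91) = -2.5 × 10⁻³ → UNSTABLE
  75–118 m: −αΔT+βΔS = −(1.7 × 10⁻⁴)(+0.9)+(7.4 × 10⁻⁴)(+3.60) = 2.5 × 10⁻³ → stable
The 20–75 m interval has Δρ < 0: lighter water underlies denser water.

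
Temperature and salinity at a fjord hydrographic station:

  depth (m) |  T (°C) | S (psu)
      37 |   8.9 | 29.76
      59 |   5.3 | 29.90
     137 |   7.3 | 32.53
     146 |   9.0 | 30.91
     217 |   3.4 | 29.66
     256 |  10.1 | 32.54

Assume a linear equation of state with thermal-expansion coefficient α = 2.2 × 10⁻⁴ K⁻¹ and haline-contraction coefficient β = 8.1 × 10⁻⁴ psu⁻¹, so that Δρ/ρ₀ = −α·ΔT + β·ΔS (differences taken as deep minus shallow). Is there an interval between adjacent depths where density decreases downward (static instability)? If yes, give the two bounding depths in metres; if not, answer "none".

137–146 m

Evaluate Δρ/ρ₀ = −αΔT + βΔS across each adjacent pair:
  37–59 m: −αΔT+βΔS = −(2.2 × 10⁻⁴)(-3.6)+(8.1 × 10⁻⁴)(+0.14) = 9.1 × 10⁻⁴ → stable
  59–137 m: −αΔT+βΔS = −(2.2 × 10⁻⁴)(+2.0)+(8.1 × 10⁻⁴)(+2.63) = 1.7 × 10⁻³ → stable
  137–146 m: −αΔT+βΔS = −(2.2 × 10⁻⁴)(+1.7)+(8.1 × 10⁻⁴)(-1.62) = -1.7 × 10⁻³ → UNSTABLE
  146–217 m: −αΔT+βΔS = −(2.2 × 10⁻⁴)(-5.6)+(8.1 × 10⁻⁴)(-1.25) = 2.2 × 10⁻⁴ → stable
  217–256 m: −αΔT+βΔS = −(2.2 × 10⁻⁴)(+6.7)+(8.1 × 10⁻⁴)(+2.88) = 8.6 × 10⁻⁴ → stable
The 137–146 m interval has Δρ < 0: lighter water underlies denser water.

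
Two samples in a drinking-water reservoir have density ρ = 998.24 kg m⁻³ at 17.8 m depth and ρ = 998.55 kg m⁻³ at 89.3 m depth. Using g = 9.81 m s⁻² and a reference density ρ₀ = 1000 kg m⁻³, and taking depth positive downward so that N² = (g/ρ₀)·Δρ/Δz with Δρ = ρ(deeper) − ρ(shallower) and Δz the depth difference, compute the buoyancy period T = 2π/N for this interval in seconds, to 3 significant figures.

963 s

Δρ = 998.55 − 998.24 = 0.31 kg m⁻³ over Δz = 89.3 − 17.8 = 71.5 m.
N² = (9.81/1000) × (0.31/71.5) = 4.2533 × 10⁻⁵ s⁻².
N = √(4.2533 × 10⁻⁵) = 6.5217 × 10⁻³ rad s⁻¹, so T = 2π/N = 963.43 s ≈ 963 s.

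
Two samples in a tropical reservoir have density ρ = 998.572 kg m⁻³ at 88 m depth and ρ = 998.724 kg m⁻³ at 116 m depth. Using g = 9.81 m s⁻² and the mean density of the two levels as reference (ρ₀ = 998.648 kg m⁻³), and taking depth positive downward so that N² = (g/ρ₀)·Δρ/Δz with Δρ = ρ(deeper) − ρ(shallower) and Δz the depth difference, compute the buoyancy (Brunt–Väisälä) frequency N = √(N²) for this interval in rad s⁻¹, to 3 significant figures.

7.30 × 10⁻³ rad s⁻¹

Δρ = 998.724 − 998.572 = 0.152 kg m⁻³ over Δz = 116 − 88 = 28 m.
N² = (9.81/998.648) × (0.152/28) = 5.3326 × 10⁻⁵ s⁻².
N = √(5.3326 × 10⁻⁵) = 7.3025 × 10⁻³ rad s⁻¹ ≈ 7.30 × 10⁻³ rad s⁻¹.
A positive N² confirms static stability across the interval.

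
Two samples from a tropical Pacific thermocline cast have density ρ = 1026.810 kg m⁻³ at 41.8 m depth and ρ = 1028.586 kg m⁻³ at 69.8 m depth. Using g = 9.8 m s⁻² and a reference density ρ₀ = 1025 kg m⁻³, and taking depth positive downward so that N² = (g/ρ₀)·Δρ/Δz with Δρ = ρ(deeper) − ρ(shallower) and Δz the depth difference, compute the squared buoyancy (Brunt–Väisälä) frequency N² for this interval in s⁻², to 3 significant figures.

6.06 × 10⁻⁴ s⁻²

Δρ = 1028.586 − 1026.810 = 1.776 kg m⁻³ over Δz = 69.8 − 41.8 = 28 m.
N² = (9.8/1025) × (1.776/28) = 6.0644 × 10⁻⁴ s⁻² ≈ 6.06 × 10⁻⁴ s⁻².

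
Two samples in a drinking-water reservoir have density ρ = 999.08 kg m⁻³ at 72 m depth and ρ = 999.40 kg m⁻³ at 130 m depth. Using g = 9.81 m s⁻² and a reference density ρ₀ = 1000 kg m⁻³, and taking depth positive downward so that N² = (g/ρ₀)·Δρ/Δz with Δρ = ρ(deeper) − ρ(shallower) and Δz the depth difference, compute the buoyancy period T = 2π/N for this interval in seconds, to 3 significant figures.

854 s

Δρ = 999.40 − 999.08 = 0.32 kg m⁻³ over Δz = 130 − 72 = 58 m.
N² = (9.81/1000) × (0.32/58) = 5.4124 × 10⁻⁵ s⁻².
N = √(5.4124 × 10⁻⁵) = 7.3569 × 10⁻³ rad s⁻¹, so T = 2π/N = 854.05 s ≈ 854 s.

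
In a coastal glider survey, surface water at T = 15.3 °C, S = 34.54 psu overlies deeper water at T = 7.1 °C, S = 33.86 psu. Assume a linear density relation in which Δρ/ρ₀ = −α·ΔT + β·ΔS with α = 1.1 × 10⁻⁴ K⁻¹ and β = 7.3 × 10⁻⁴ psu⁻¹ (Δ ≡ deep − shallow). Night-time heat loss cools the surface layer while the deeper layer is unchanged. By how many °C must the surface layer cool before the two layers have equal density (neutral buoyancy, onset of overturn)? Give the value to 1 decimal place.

Neutral buoyancy requires Δρ = 0, i.e. −α(T_deep − T_surf′) + β(S_deep − S_surf) = 0.
T_surf′ = T_deep − (β/α)·ΔS = 7.1 − (7.3 × 10⁻⁴/1.1 × 10⁻⁴)·(-0.68) = 11.613 °C.
Cooling required: 15.3 − (11.613) = 3.687 °C.

3.7 °C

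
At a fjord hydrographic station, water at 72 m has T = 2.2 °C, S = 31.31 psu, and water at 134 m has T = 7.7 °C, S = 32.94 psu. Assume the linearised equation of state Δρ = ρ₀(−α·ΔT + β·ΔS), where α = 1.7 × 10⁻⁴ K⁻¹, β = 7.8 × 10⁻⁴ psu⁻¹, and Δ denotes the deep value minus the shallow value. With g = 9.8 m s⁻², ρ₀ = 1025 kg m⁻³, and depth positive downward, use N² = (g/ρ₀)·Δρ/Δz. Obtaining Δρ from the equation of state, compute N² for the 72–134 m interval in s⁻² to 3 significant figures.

ΔT = +5.5 K, ΔS = +1.63 psu (deep − shallow).
Δρ/ρ₀ = −αΔT + βΔS = -9.35 × 10⁻⁴ + 1.2714 × 10⁻³ = 3.364 × 10⁻⁴, so Δρ ≈ 0.3448 kg m⁻³.
N² = (g/ρ₀)·Δρ/Δz = g·(Δρ/ρ₀)/Δz = 9.8 × 3.364 × 10⁻⁴ / 62 = 5.3173 × 10⁻⁵ s⁻² ≈ 5.32 × 10⁻⁵ s⁻².

5.32 × 10⁻⁵ s⁻²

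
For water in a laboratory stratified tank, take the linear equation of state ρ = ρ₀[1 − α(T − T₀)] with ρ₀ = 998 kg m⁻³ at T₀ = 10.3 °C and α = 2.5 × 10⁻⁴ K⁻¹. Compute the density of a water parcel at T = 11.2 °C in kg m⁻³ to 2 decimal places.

T − T₀ = +0.9 K.
Bracket = 1 − α·(+0.9) = 1 + (-2.25 × 10⁻⁴) = 0.9997750.
ρ = 998 × 0.9997750 = 997.78 kg m⁻³.

997.78 kg m⁻³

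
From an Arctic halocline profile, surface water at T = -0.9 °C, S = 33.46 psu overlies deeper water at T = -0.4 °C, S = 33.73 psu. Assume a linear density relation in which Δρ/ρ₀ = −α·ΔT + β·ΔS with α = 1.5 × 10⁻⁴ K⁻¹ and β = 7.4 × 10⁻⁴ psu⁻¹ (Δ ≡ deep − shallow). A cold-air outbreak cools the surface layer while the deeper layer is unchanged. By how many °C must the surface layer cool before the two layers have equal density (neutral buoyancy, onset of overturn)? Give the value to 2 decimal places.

Neutral buoyancy requires Δρ = 0, i.e. −α(T_deep − T_surf′) + β(S_deep − S_surf) = 0.
T_surf′ = T_deep − (β/α)·ΔS = -0.4 − (7.4 × 10⁻⁴/1.5 × 10⁻⁴)·(+0.27) = -1.7320 °C.
Cooling required: -0.9 − (-1.7320) = 0.8320 °C.

0.83 °C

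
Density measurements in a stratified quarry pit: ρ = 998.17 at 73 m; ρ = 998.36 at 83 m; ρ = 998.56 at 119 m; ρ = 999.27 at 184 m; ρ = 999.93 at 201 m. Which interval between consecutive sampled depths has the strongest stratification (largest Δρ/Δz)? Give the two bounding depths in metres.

184–201 m

Compute the density gradient over each adjacent pair:
  73–83 m: Δρ/Δz = 0.19/10 = 0.019 kg m⁻⁴
  83–119 m: Δρ/Δz = 0.20/36 = 5.6 × 10⁻³ kg m⁻⁴
  119–184 m: Δρ/Δz = 0.71/65 = 0.011 kg m⁻⁴
  184–201 m: Δρ/Δz = 0.66/17 = 0.039 kg m⁻⁴
The largest gradient is in the 184–201 m interval — the pycnocline.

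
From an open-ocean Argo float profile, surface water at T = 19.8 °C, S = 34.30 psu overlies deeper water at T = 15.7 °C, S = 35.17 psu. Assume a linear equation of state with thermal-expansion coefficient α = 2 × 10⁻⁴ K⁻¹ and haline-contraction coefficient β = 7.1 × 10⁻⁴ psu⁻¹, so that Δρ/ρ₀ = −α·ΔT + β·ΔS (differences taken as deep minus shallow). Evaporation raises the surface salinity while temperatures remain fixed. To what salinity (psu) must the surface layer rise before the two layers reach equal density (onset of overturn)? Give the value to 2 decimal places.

36.32 psu

Neutral buoyancy requires −α(T_deep − T_surf) + β(S_deep − S_surf′) = 0.
S_surf′ = S_deep − (α/β)·ΔT = 35.17 − (2 × 10⁻⁴/7.1 × 10⁻⁴)·(-4.1) = 36.3249 psu.
Increase required: 36.3249 − 34.30 = 2.0249 psu.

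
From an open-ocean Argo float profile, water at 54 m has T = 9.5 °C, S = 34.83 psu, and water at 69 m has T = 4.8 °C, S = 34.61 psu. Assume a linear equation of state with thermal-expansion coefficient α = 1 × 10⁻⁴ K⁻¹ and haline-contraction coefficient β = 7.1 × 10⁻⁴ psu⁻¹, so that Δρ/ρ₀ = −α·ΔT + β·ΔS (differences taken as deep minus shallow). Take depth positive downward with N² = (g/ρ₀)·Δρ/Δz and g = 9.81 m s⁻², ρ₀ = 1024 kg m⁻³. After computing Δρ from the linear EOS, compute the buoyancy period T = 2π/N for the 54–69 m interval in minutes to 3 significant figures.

ΔT = -4.7 K, ΔS = -0.22 psu (deep − shallow).
Δρ/ρ₀ = −αΔT + βΔS = 4.70 × 10⁻⁴ − 1.562 × 10⁻⁴ = 3.138 × 10⁻⁴, so Δρ ≈ 0.3213 kg m⁻³.
N² = (g/ρ₀)·Δρ/Δz = g·(Δρ/ρ₀)/Δz = 9.81 × 3.138 × 10⁻⁴ / 15 = 2.0523 × 10⁻⁴ s⁻².
N = √(2.0523 × 10⁻⁴) = 0.014326 rad s⁻¹ → T = 2π/N = 438.59 s = 7.3098 min ≈ 7.31 min.

7.31 min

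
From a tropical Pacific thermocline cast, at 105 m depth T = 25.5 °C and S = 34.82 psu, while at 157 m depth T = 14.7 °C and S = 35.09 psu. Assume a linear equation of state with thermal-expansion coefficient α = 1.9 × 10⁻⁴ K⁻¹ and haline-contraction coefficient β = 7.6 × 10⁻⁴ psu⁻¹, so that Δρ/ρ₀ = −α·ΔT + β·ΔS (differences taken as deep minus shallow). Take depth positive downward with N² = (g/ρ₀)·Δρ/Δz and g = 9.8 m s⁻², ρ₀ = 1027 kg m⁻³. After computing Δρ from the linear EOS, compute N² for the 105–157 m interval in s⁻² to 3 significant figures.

4.25 × 10⁻⁴ s⁻²

ΔT = -10.8 K, ΔS = +0.27 psu (deep − shallow).
Δρ/ρ₀ = −αΔT + βΔS = 2.052 × 10⁻³ + 2.052 × 10⁻⁴ = 2.2572 × 10⁻³, so Δρ ≈ 2.318 kg m⁻³.
N² = (g/ρ₀)·Δρ/Δz = g·(Δρ/ρ₀)/Δz = 9.8 × 2.2572 × 10⁻³ / 52 = 4.2540 × 10⁻⁴ s⁻² ≈ 4.25 × 10⁻⁴ s⁻².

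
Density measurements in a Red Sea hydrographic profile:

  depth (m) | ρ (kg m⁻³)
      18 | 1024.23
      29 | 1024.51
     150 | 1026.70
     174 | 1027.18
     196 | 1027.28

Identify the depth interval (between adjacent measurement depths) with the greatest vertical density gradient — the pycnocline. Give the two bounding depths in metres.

18–29 m

Compute the density gradient over each adjacent pair:
  18–29 m: Δρ/Δz = 0.28/11 = 0.025 kg m⁻⁴
  29–150 m: Δρ/Δz = 2.19/121 = 0.018 kg m⁻⁴
  150–174 m: Δρ/Δz = 0.48/24 = 0.020 kg m⁻⁴
  174–196 m: Δρ/Δz = 0.10/22 = 4.5 × 10⁻³ kg m⁻⁴
The largest gradient is in the 18–29 m interval — the pycnocline.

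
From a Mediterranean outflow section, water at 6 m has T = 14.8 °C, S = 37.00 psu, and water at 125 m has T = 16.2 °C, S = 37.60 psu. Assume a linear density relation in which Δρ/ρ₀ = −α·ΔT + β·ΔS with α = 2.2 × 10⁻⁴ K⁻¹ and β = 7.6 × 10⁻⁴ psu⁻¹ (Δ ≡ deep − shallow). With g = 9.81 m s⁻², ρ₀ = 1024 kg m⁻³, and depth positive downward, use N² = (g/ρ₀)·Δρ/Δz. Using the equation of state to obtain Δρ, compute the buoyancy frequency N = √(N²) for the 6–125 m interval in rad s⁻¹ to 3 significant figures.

3.49 × 10⁻³ rad s⁻¹

ΔT = +1.4 K, ΔS = +0.60 psu (deep − shallow).
Δρ/ρ₀ = −αΔT + βΔS = -3.08 × 10⁻⁴ + 4.56 × 10⁻⁴ = 1.48 × 10⁻⁴, so Δρ ≈ 0.1516 kg m⁻³.
N² = (g/ρ₀)·Δρ/Δz = g·(Δρ/ρ₀)/Δz = 9.81 × 1.48 × 10⁻⁴ / 119 = 1.2201 × 10⁻⁵ s⁻².
N = √(1.2201 × 10⁻⁵) = 3.4930 × 10⁻³ rad s⁻¹ ≈ 3.49 × 10⁻³ rad s⁻¹.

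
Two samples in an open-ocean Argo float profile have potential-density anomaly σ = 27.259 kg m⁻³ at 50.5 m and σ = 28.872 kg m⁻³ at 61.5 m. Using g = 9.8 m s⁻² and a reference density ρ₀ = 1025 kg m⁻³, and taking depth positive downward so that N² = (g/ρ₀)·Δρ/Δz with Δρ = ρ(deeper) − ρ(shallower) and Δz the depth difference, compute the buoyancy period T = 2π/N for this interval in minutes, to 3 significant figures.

Δρ = 1028.872 − 1027.259 = 1.613 kg m⁻³ over Δz = 61.5 − 50.5 = 11 m.
N² = (9.8/1025) × (1.613/11) = 1.4020 × 10⁻³ s⁻².
N = √(1.4020 × 10⁻³) = 0.037443 rad s⁻¹, so T = 2π/N = 167.81 s = 2.7968 min ≈ 2.80 min.
Since Δρ > 0 the layer is stably stratified.

2.80 min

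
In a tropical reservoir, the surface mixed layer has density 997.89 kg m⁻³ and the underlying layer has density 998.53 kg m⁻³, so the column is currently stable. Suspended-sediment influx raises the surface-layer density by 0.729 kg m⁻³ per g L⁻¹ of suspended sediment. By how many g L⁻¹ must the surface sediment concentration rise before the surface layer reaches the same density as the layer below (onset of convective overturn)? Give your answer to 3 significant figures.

Density deficit of the surface layer: 998.53 − 997.89 = 0.64 kg m⁻³.
Required change = 0.64 / 0.729 = 0.878 g L⁻¹.

0.878 g L⁻¹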